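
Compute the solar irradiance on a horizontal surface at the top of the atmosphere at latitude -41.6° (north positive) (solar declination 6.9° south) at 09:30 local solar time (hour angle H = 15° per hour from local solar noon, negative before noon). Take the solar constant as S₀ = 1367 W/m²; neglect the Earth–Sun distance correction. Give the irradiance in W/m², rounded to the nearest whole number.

Hour angle H = 15° × (9.5 − 12) = -37.50°.
cos θ_z = sin φ sin δ + cos φ cos δ cos H = (-0.6639)(-0.1201) + (0.7478)(0.9928)(0.7934) = 0.6688.
Top-of-atmosphere irradiance = S₀ cos θ_z = 1367 × 0.6688 = 914.25 W/m².

914 W/m²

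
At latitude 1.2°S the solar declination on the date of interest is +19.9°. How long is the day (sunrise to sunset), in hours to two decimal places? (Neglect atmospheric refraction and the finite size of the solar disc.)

11.94 hours

The sunset hour angle satisfies cos H_s = −tan φ tan δ = 0.0076, giving H_s = 89.56°.
Day length = 2 H_s / 15° h⁻¹ = 179.12° / 15 = 11.941 h.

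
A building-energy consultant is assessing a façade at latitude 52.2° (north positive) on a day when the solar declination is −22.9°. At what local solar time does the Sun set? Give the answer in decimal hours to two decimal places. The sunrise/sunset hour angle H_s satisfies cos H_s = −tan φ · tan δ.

−tan φ tan δ = −(1.2892)(-0.4224) = 0.5446; H_s = arccos(0.5446) = 57.00°.
Sunset is at 12 + H_s/15 = 12 + 3.800 = 15.800 h local solar time.

15.80 h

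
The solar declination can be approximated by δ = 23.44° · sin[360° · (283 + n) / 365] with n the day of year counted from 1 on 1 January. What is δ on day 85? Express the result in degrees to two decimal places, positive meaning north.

360 × (283 + 85) / 365 = 362.959°; sin(362.959°) = 0.0516.
δ = 23.44 × 0.0516 = 1.210° ≈ +1.21°.

+1.21°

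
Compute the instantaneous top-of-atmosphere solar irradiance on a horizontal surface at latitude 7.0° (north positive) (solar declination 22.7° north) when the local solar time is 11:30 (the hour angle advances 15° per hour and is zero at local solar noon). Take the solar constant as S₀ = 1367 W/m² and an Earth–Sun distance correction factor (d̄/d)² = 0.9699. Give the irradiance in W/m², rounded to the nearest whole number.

Hour angle H = 15° × (11.5 − 12) = -7.50°.
cos θ_z = sin(7.0°) sin(22.7°) + cos(7.0°) cos(22.7°) cos(-7.50°) = 0.0470 + 0.9078 = 0.9548.
Top-of-atmosphere irradiance = S₀ (d̄/d)² cos θ_z = 1367 × 0.9699 × 0.9548 = 1265.92 W/m².

1266 W/m²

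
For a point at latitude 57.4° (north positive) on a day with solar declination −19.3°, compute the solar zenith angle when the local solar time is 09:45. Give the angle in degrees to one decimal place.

81.7°

Hour angle H = 15° × (9.75 − 12) = -33.75°.
cos θ_z = sin(57.4°) sin(-19.3°) + cos(57.4°) cos(-19.3°) cos(-33.75°) = -0.2784 + 0.4228 = 0.1444.
θ_z = arccos(0.1444) = 81.70°.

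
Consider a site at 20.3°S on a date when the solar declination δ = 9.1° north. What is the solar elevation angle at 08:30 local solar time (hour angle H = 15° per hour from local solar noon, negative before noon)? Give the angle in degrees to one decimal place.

Hour angle H = 15° × (8.5 − 12) = -52.50°.
With φ = -20.3°, δ = 9.1°, H = -52.50°: sin φ sin δ = -0.0549, cos φ cos δ cos H = 0.5638, so cos θ_z = 0.5089.
θ_z = arccos(0.5089) = 59.41°, so the elevation is 90° − 59.41° = 30.59°.

30.6°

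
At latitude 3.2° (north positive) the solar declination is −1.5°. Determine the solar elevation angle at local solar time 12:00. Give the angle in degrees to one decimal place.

85.3°

Hour angle H = 15° × (12 − 12) = 0.00°.
cos θ_z = sin φ sin δ + cos φ cos δ cos H = (0.0558)(-0.0262) + (0.9984)(0.9997)(1.0000) = 0.9966.
θ_z = arccos(0.9966) = 4.73°, so the elevation is 90° − 4.73° = 85.27°.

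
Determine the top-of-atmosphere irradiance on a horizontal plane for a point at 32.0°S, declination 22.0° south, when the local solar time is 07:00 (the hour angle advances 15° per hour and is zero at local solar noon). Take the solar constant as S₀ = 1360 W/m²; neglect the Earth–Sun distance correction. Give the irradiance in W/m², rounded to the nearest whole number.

547 W/m²

Hour angle H = 15° × (7 − 12) = -75.00°.
With φ = -32.0°, δ = -22.0°, H = -75.00°: sin φ sin δ = 0.1985, cos φ cos δ cos H = 0.2035, so cos θ_z = 0.4020.
Top-of-atmosphere irradiance = S₀ cos θ_z = 1360 × 0.4020 = 546.72 W/m².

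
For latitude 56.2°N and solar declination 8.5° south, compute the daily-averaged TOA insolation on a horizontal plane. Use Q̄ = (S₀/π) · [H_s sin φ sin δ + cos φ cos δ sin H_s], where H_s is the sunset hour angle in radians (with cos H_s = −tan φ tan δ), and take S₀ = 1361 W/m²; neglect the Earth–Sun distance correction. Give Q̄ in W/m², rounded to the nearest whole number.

161 W/m²

cos H_s = −tan(56.2°) · tan(-8.5°) = 0.2232, so H_s = arccos(0.2232) = 77.10°. In radians, H_s = 1.3456.
H_s sin φ sin δ = 1.3456 × 0.8310 × -0.1478 = -0.1653.
cos φ cos δ sin H_s = 0.5563 × 0.9890 × 0.9748 = 0.5363.
Q̄ = (1361/π) × (-0.1653 + 0.5363) = 433.22 × 0.3710 = 160.72 W/m².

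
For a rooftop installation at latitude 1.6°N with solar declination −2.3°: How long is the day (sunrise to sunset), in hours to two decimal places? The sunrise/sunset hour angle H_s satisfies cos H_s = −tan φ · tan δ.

11.99 hours

−tan φ tan δ = −(0.0279)(-0.0402) = 0.0011; H_s = arccos(0.0011) = 89.94°.
Day length = 2 H_s / 15° h⁻¹ = 179.88° / 15 = 11.992 h.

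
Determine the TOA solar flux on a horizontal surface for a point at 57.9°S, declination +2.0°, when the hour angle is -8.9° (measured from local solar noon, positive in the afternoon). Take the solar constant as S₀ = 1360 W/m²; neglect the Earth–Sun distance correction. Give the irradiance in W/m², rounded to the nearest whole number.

cos θ_z = sin φ sin δ + cos φ cos δ cos H = (-0.8471)(0.0349) + (0.5314)(0.9994)(0.9880) = 0.4951.
Top-of-atmosphere irradiance = S₀ cos θ_z = 1360 × 0.4951 = 673.34 W/m².

673 W/m²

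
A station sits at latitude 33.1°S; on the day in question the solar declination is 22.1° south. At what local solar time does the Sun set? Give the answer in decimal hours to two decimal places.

cos H_s = −tan(-33.1°) · tan(-22.1°) = -0.2647, so H_s = arccos(-0.2647) = 105.35°.
Sunset is at 12 + H_s/15 = 12 + 7.023 = 19.023 h local solar time.

19.02 h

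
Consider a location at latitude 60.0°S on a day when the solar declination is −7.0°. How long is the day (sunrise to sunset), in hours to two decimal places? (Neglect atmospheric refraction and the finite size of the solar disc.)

cos H_s = −tan(-60.0°) · tan(-7.0°) = -0.2127, so H_s = arccos(-0.2127) = 102.28°.
Day length = 2 H_s / 15° h⁻¹ = 204.56° / 15 = 13.637 h.

13.64 hours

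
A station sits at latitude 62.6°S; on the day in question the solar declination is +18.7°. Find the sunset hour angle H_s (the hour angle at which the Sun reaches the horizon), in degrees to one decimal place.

The sunset hour angle satisfies cos H_s = −tan φ tan δ = 0.6530, giving H_s = 49.23°.

49.2°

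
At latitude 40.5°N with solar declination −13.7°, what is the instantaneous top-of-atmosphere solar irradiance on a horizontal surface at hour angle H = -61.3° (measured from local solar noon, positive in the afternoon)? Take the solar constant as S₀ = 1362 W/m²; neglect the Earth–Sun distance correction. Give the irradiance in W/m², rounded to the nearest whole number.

cos θ_z = sin φ sin δ + cos φ cos δ cos H = (0.6494)(-0.2368) + (0.7604)(0.9715)(0.4802) = 0.2010.
Top-of-atmosphere irradiance = S₀ cos θ_z = 1362 × 0.2010 = 273.76 W/m².

274 W/m²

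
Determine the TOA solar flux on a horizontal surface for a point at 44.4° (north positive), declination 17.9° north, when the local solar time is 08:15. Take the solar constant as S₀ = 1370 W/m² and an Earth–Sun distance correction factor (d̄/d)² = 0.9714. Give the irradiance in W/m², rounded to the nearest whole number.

Hour angle H = 15° × (8.25 − 12) = -56.25°.
cos θ_z = sin(44.4°) sin(17.9°) + cos(44.4°) cos(17.9°) cos(-56.25°) = 0.2150 + 0.3777 = 0.5927.
Top-of-atmosphere irradiance = S₀ (d̄/d)² cos θ_z = 1370 × 0.9714 × 0.5927 = 788.78 W/m².

789 W/m²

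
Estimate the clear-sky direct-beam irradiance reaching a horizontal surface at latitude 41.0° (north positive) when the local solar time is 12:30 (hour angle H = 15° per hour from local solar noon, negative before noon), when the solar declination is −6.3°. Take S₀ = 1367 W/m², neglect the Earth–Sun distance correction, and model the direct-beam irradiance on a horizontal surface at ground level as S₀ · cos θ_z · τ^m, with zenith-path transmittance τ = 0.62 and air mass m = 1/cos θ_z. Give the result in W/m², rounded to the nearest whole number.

451 W/m²

Hour angle H = 15° × (12.5 − 12) = 7.50°.
With φ = 41.0°, δ = -6.3°, H = 7.50°: sin φ sin δ = -0.0720, cos φ cos δ cos H = 0.7437, so cos θ_z = 0.6717.
Air mass m = 1/cos θ_z = 1/0.6717 = 1.489; τ^m = 0.62^1.489 = 0.4908.
Surface direct beam = 1367 × 0.6717 × 0.4908 = 450.66 W/m².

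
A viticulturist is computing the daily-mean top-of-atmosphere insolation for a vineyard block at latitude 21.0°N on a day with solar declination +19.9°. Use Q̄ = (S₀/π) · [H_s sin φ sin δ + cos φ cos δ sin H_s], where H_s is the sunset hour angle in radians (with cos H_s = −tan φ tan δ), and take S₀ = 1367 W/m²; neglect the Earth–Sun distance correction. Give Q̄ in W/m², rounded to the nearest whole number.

cos H_s = −tan(21.0°) · tan(19.9°) = -0.1390, so H_s = arccos(-0.1390) = 97.99°. In radians, H_s = 1.7102.
H_s sin φ sin δ = 1.7102 × 0.3584 × 0.3404 = 0.2086.
cos φ cos δ sin H_s = 0.9336 × 0.9403 × 0.9903 = 0.8693.
Q̄ = (1367/π) × (0.2086 + 0.8693) = 435.13 × 1.0779 = 469.03 W/m².

469 W/m²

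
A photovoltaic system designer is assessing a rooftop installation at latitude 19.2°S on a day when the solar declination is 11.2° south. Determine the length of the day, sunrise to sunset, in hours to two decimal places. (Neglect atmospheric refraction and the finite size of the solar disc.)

12.53 hours

cos H_s = −tan(-19.2°) · tan(-11.2°) = -0.0690, so H_s = arccos(-0.0690) = 93.96°.
Day length = 2 H_s / 15° h⁻¹ = 187.92° / 15 = 12.528 h.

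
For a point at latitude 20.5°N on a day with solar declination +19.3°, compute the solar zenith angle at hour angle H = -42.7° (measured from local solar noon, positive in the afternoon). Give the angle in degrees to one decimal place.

cos θ_z = sin(20.5°) sin(19.3°) + cos(20.5°) cos(19.3°) cos(-42.70°) = 0.1157 + 0.6497 = 0.7654.
θ_z = arccos(0.7654) = 40.06°.

40.1°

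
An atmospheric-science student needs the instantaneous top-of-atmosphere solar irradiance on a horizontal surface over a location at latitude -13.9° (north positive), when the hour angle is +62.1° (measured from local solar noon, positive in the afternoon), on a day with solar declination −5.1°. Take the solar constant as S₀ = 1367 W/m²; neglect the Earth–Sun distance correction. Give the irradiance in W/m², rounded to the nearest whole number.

648 W/m²

cos θ_z = sin(-13.9°) sin(-5.1°) + cos(-13.9°) cos(-5.1°) cos(62.10°) = 0.0214 + 0.4524 = 0.4738.
Top-of-atmosphere irradiance = S₀ cos θ_z = 1367 × 0.4738 = 647.68 W/m².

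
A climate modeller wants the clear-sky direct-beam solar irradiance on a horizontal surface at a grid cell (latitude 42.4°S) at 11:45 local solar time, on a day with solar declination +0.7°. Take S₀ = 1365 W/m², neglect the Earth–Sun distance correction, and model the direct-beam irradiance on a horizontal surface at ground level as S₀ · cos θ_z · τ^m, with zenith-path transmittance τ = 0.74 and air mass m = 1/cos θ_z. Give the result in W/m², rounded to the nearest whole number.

658 W/m²

Hour angle H = 15° × (11.75 − 12) = -3.75°.
cos θ_z = sin(-42.4°) sin(0.7°) + cos(-42.4°) cos(0.7°) cos(-3.75°) = -0.0082 + 0.7368 = 0.7286.
Air mass m = 1/cos θ_z = 1/0.7286 = 1.372; τ^m = 0.74^1.372 = 0.6616.
Surface direct beam = 1365 × 0.7286 × 0.6616 = 657.99 W/m².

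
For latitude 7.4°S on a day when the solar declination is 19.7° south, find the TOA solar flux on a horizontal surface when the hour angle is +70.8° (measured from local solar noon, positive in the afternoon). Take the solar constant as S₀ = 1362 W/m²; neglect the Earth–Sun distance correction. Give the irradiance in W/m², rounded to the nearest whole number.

477 W/m²

With φ = -7.4°, δ = -19.7°, H = 70.80°: sin φ sin δ = 0.0434, cos φ cos δ cos H = 0.3070, so cos θ_z = 0.3504.
Top-of-atmosphere irradiance = S₀ cos θ_z = 1362 × 0.3504 = 477.24 W/m².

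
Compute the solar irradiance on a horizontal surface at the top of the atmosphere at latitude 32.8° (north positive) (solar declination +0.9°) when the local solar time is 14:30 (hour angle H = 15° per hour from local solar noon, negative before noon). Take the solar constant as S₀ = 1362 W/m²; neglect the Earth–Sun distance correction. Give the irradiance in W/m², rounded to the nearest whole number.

920 W/m²

Hour angle H = 15° × (14.5 − 12) = 37.50°.
cos θ_z = sin(32.8°) sin(0.9°) + cos(32.8°) cos(0.9°) cos(37.50°) = 0.0085 + 0.6668 = 0.6753.
Top-of-atmosphere irradiance = S₀ cos θ_z = 1362 × 0.6753 = 919.76 W/m².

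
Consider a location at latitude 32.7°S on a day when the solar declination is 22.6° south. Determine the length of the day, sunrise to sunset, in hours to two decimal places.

14.07 hours

−tan φ tan δ = −(-0.6420)(-0.4163) = -0.2673; H_s = arccos(-0.2673) = 105.50°.
Day length = 2 H_s / 15° h⁻¹ = 211.00° / 15 = 14.067 h.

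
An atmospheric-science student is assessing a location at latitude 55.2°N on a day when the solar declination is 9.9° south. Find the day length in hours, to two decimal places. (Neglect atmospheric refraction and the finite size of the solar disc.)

The sunset hour angle satisfies cos H_s = −tan φ tan δ = 0.2511, giving H_s = 75.46°.
Day length = 2 H_s / 15° h⁻¹ = 150.92° / 15 = 10.061 h.

10.06 hours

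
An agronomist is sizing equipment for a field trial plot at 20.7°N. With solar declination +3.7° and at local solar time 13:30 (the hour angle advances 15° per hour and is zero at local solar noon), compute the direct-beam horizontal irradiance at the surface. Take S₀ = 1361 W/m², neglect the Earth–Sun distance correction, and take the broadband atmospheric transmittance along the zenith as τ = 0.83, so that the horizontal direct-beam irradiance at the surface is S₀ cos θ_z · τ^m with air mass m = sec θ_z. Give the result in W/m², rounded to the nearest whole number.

Hour angle H = 15° × (13.5 − 12) = 22.50°.
With φ = 20.7°, δ = 3.7°, H = 22.50°: sin φ sin δ = 0.0228, cos φ cos δ cos H = 0.8624, so cos θ_z = 0.8852.
Air mass m = 1/cos θ_z = 1/0.8852 = 1.130; τ^m = 0.83^1.130 = 0.8101.
Surface direct beam = 1361 × 0.8852 × 0.8101 = 975.97 W/m².

976 W/m²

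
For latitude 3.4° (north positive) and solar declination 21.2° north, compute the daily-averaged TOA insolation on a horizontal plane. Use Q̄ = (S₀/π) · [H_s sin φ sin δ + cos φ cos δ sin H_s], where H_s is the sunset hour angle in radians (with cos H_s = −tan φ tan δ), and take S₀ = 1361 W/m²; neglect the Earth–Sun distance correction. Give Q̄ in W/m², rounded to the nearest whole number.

cos H_s = −tan(3.4°) · tan(21.2°) = -0.0230, so H_s = arccos(-0.0230) = 91.32°. In radians, H_s = 1.5938.
H_s sin φ sin δ = 1.5938 × 0.0593 × 0.3616 = 0.0342.
cos φ cos δ sin H_s = 0.9982 × 0.9323 × 0.9997 = 0.9303.
Q̄ = (1361/π) × (0.0342 + 0.9303) = 433.22 × 0.9645 = 417.84 W/m².

418 W/m²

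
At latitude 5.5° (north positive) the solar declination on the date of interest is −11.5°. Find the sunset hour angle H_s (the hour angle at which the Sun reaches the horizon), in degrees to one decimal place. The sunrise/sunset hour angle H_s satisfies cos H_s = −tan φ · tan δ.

cos H_s = −tan(5.5°) · tan(-11.5°) = 0.0196, so H_s = arccos(0.0196) = 88.88°.

88.9°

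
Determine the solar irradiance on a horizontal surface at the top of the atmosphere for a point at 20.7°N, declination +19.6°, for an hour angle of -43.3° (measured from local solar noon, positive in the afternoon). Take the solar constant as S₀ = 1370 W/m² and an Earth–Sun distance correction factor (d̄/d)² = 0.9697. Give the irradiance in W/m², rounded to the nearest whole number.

cos θ_z = sin φ sin δ + cos φ cos δ cos H = (0.3535)(0.3355) + (0.9354)(0.9421)(0.7278) = 0.7600.
Top-of-atmosphere irradiance = S₀ (d̄/d)² cos θ_z = 1370 × 0.9697 × 0.7600 = 1009.65 W/m².

1010 W/m²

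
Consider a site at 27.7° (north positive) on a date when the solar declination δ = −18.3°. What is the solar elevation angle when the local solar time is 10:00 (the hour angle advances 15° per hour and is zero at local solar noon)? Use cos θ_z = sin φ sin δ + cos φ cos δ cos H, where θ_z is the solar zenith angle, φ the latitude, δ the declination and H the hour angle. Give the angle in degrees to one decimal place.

Hour angle H = 15° × (10 − 12) = -30.00°.
cos θ_z = sin φ sin δ + cos φ cos δ cos H = (0.4648)(-0.3140) + (0.8854)(0.9494)(0.8660) = 0.5820.
θ_z = arccos(0.5820) = 54.41°, so the elevation is 90° − 54.41° = 35.59°.

35.6°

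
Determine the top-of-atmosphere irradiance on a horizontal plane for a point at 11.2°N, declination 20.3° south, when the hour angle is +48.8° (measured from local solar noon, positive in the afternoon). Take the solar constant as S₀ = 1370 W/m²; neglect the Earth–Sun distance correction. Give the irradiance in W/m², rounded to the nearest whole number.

738 W/m²

cos θ_z = sin(11.2°) sin(-20.3°) + cos(11.2°) cos(-20.3°) cos(48.80°) = -0.0674 + 0.6060 = 0.5386.
Top-of-atmosphere irradiance = S₀ cos θ_z = 1370 × 0.5386 = 737.88 W/m².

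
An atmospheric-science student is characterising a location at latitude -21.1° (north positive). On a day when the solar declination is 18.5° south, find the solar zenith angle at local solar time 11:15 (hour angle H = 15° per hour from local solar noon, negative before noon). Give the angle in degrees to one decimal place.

Hour angle H = 15° × (11.25 − 12) = -11.25°.
cos θ_z = sin φ sin δ + cos φ cos δ cos H = (-0.3600)(-0.3173) + (0.9330)(0.9483)(0.9808) = 0.9820.
θ_z = arccos(0.9820) = 10.89°.

10.9°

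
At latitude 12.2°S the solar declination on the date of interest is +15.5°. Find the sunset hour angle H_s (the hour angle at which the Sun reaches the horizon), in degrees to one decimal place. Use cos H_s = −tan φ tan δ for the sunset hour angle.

86.6°

−tan φ tan δ = −(-0.2162)(0.2773) = 0.0600; H_s = arccos(0.0600) = 86.56°.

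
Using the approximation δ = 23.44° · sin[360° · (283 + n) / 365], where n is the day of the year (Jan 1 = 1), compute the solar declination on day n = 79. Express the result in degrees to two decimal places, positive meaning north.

360 × (283 + 79) / 365 = 357.041°; sin(357.041°) = -0.0516.
δ = 23.44 × -0.0516 = -1.210° ≈ -1.21°.

-1.21°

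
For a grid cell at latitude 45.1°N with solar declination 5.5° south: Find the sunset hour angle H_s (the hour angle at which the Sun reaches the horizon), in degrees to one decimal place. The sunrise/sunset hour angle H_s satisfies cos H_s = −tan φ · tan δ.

cos H_s = −tan(45.1°) · tan(-5.5°) = 0.0966, so H_s = arccos(0.0966) = 84.46°.

84.5°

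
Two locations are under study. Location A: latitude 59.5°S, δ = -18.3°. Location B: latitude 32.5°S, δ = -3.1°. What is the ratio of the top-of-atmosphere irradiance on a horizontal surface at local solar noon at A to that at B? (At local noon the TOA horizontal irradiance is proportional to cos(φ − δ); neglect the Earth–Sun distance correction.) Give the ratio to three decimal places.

0.864

A: cos θ_z = cos(-59.5° − (-18.3°)) = 0.7524.
B: cos θ_z = cos(-32.5° − (-3.1°)) = 0.8712.
Ratio A/B = 0.7524 / 0.8712 = 0.8636.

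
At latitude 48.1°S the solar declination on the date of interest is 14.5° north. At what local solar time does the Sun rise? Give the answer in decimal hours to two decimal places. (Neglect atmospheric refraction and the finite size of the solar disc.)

−tan φ tan δ = −(-1.1145)(0.2586) = 0.2882; H_s = arccos(0.2882) = 73.25°.
Sunrise is at 12 − H_s/15 = 12 − 4.883 = 7.117 h local solar time.

7.12 h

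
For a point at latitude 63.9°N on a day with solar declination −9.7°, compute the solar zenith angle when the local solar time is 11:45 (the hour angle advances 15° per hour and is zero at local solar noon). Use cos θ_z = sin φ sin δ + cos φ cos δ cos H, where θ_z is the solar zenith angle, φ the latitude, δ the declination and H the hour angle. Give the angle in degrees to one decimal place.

73.7°

Hour angle H = 15° × (11.75 − 12) = -3.75°.
With φ = 63.9°, δ = -9.7°, H = -3.75°: sin φ sin δ = -0.1513, cos φ cos δ cos H = 0.4327, so cos θ_z = 0.2814.
θ_z = arccos(0.2814) = 73.66°.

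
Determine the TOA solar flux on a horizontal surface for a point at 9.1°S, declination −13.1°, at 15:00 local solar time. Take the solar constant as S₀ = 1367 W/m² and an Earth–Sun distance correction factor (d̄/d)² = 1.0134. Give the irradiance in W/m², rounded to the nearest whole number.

Hour angle H = 15° × (15 − 12) = 45.00°.
cos θ_z = sin(-9.1°) sin(-13.1°) + cos(-9.1°) cos(-13.1°) cos(45.00°) = 0.0358 + 0.6800 = 0.7158.
Top-of-atmosphere irradiance = S₀ (d̄/d)² cos θ_z = 1367 × 1.0134 × 0.7158 = 991.61 W/m².

992 W/m²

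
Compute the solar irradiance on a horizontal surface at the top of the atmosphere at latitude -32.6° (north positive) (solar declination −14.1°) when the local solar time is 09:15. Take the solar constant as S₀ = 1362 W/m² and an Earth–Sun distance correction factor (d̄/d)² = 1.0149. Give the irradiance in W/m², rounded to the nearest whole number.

1031 W/m²

Hour angle H = 15° × (9.25 − 12) = -41.25°.
With φ = -32.6°, δ = -14.1°, H = -41.25°: sin φ sin δ = 0.1313, cos φ cos δ cos H = 0.6143, so cos θ_z = 0.7456.
Top-of-atmosphere irradiance = S₀ (d̄/d)² cos θ_z = 1362 × 1.0149 × 0.7456 = 1030.64 W/m².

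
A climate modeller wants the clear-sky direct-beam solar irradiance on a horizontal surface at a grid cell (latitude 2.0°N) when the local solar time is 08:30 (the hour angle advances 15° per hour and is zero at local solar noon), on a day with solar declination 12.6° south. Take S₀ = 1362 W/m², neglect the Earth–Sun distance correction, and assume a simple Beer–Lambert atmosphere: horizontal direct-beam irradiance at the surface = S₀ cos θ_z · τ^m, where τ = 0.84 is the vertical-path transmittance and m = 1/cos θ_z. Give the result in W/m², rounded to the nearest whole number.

593 W/m²

Hour angle H = 15° × (8.5 − 12) = -52.50°.
cos θ_z = sin(2.0°) sin(-12.6°) + cos(2.0°) cos(-12.6°) cos(-52.50°) = -0.0076 + 0.5937 = 0.5861.
Air mass m = 1/cos θ_z = 1/0.5861 = 1.706; τ^m = 0.84^1.706 = 0.7427.
Surface direct beam = 1362 × 0.5861 × 0.7427 = 592.87 W/m².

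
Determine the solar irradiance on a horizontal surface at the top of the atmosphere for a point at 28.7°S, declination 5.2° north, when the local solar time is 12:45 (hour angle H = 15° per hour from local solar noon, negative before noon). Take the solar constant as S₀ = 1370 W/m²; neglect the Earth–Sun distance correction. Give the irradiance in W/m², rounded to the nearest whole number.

Hour angle H = 15° × (12.75 − 12) = 11.25°.
cos θ_z = sin φ sin δ + cos φ cos δ cos H = (-0.4802)(0.0906) + (0.8771)(0.9959)(0.9808) = 0.8132.
Top-of-atmosphere irradiance = S₀ cos θ_z = 1370 × 0.8132 = 1114.08 W/m².

1114 W/m²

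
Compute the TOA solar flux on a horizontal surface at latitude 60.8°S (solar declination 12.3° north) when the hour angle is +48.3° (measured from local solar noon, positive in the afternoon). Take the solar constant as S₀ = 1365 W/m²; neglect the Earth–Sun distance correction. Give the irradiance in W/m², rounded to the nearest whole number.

With φ = -60.8°, δ = 12.3°, H = 48.30°: sin φ sin δ = -0.1860, cos φ cos δ cos H = 0.3171, so cos θ_z = 0.1311.
Top-of-atmosphere irradiance = S₀ cos θ_z = 1365 × 0.1311 = 178.95 W/m².

179 W/m²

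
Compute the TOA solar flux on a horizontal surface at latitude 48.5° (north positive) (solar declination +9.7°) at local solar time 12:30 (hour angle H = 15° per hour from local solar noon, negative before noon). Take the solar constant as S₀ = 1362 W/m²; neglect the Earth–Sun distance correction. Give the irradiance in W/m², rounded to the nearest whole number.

1054 W/m²

Hour angle H = 15° × (12.5 − 12) = 7.50°.
cos θ_z = sin φ sin δ + cos φ cos δ cos H = (0.7490)(0.1685) + (0.6626)(0.9857)(0.9914) = 0.7737.
Top-of-atmosphere irradiance = S₀ cos θ_z = 1362 × 0.7737 = 1053.78 W/m².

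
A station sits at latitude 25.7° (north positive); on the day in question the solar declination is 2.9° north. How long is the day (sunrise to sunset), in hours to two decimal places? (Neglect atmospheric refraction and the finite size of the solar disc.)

cos H_s = −tan(25.7°) · tan(2.9°) = -0.0244, so H_s = arccos(-0.0244) = 91.40°.
Day length = 2 H_s / 15° h⁻¹ = 182.80° / 15 = 12.187 h.

12.19 hours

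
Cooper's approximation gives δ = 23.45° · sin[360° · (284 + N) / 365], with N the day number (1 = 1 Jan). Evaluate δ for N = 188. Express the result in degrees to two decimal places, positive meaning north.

+22.59°

360 × (284 + 188) / 365 = 465.534°; sin(465.534°) = 0.9635.
δ = 23.45 × 0.9635 = 22.594° ≈ +22.59°.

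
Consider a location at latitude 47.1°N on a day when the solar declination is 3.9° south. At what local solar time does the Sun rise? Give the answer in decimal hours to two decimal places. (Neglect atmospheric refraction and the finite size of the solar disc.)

6.28 h

The sunset hour angle satisfies cos H_s = −tan φ tan δ = 0.0734, giving H_s = 85.79°.
Sunrise is at 12 − H_s/15 = 12 − 5.719 = 6.281 h local solar time.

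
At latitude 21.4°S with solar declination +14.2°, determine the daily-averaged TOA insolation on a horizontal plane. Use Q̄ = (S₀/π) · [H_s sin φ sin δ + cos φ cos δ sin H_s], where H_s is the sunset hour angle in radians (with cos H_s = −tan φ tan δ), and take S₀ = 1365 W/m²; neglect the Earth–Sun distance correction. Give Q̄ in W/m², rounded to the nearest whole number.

333 W/m²

The sunset hour angle satisfies cos H_s = −tan φ tan δ = 0.0992, giving H_s = 84.31°. In radians, H_s = 1.4715.
H_s sin φ sin δ = 1.4715 × -0.3649 × 0.2453 = -0.1317.
cos φ cos δ sin H_s = 0.9311 × 0.9694 × 0.9951 = 0.8982.
Q̄ = (1365/π) × (-0.1317 + 0.8982) = 434.49 × 0.7665 = 333.04 W/m².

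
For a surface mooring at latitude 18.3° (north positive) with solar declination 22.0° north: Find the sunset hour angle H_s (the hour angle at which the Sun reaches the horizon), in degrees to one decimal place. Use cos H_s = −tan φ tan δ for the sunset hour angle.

97.7°

cos H_s = −tan(18.3°) · tan(22.0°) = -0.1336, so H_s = arccos(-0.1336) = 97.68°.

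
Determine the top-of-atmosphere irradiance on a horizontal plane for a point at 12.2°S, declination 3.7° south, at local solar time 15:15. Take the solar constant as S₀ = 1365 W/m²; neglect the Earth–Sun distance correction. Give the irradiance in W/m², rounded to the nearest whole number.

Hour angle H = 15° × (15.25 − 12) = 48.75°.
cos θ_z = sin φ sin δ + cos φ cos δ cos H = (-0.2113)(-0.0645) + (0.9774)(0.9979)(0.6593) = 0.6567.
Top-of-atmosphere irradiance = S₀ cos θ_z = 1365 × 0.6567 = 896.40 W/m².

896 W/m²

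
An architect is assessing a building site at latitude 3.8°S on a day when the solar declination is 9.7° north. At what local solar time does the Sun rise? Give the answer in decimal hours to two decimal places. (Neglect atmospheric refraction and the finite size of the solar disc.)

cos H_s = −tan(-3.8°) · tan(9.7°) = 0.0114, so H_s = arccos(0.0114) = 89.35°.
Sunrise is at 12 − H_s/15 = 12 − 5.957 = 6.043 h local solar time.

6.04 h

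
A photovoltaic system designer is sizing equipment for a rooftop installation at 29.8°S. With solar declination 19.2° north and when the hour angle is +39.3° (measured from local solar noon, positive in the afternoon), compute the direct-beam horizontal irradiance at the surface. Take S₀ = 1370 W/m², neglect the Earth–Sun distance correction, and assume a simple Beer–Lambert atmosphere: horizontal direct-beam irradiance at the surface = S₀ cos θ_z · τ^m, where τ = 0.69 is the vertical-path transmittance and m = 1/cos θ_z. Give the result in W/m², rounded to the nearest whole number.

293 W/m²

With φ = -29.8°, δ = 19.2°, H = 39.30°: sin φ sin δ = -0.1634, cos φ cos δ cos H = 0.6342, so cos θ_z = 0.4708.
Air mass m = 1/cos θ_z = 1/0.4708 = 2.124; τ^m = 0.69^2.124 = 0.4547.
Surface direct beam = 1370 × 0.4708 × 0.4547 = 293.28 W/m².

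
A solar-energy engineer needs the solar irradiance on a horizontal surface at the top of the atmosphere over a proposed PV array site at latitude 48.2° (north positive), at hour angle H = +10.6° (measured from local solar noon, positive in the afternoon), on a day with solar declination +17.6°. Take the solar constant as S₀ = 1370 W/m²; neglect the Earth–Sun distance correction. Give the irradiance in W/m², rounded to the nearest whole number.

1164 W/m²

cos θ_z = sin φ sin δ + cos φ cos δ cos H = (0.7455)(0.3024) + (0.6665)(0.9532)(0.9829) = 0.8499.
Top-of-atmosphere irradiance = S₀ cos θ_z = 1370 × 0.8499 = 1164.36 W/m².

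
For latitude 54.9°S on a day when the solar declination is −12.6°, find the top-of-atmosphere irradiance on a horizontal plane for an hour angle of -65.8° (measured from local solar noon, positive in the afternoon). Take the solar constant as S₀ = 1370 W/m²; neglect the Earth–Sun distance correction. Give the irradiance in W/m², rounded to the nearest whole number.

With φ = -54.9°, δ = -12.6°, H = -65.80°: sin φ sin δ = 0.1785, cos φ cos δ cos H = 0.2300, so cos θ_z = 0.4085.
Top-of-atmosphere irradiance = S₀ cos θ_z = 1370 × 0.4085 = 559.64 W/m².

560 W/m²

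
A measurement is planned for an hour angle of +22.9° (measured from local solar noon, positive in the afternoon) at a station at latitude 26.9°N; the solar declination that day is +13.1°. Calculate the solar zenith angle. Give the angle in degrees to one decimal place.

25.5°

cos θ_z = sin(26.9°) sin(13.1°) + cos(26.9°) cos(13.1°) cos(22.90°) = 0.1025 + 0.8001 = 0.9026.
θ_z = arccos(0.9026) = 25.50°.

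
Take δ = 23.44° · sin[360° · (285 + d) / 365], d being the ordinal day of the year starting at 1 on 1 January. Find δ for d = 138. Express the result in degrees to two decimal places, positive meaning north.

+19.70°

360 × (285 + 138) / 365 = 417.205°; sin(417.205°) = 0.8406.
δ = 23.44 × 0.8406 = 19.704° ≈ +19.70°.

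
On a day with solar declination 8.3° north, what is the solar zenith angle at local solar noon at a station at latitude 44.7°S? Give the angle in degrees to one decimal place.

At local solar noon the hour angle is zero, so the zenith angle is |φ − δ| = |-44.7° − (8.3°)| = 53.0°.

53.0°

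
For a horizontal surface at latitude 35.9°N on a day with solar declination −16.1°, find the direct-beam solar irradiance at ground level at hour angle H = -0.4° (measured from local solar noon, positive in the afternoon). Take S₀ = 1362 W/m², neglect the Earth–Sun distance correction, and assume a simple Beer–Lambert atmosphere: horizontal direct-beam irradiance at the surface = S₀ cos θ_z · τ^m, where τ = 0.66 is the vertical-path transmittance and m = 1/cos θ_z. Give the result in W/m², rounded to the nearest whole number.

With φ = 35.9°, δ = -16.1°, H = -0.40°: sin φ sin δ = -0.1626, cos φ cos δ cos H = 0.7783, so cos θ_z = 0.6157.
Air mass m = 1/cos θ_z = 1/0.6157 = 1.624; τ^m = 0.66^1.624 = 0.5093.
Surface direct beam = 1362 × 0.6157 × 0.5093 = 427.09 W/m².

427 W/m²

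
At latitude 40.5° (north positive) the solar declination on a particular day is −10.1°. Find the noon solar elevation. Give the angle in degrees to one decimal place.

39.4°

At local solar noon the hour angle is zero, so the elevation is 90° − |φ − δ| = 90° − |40.5° − (-10.1°)| = 90° − 50.6° = 39.4°.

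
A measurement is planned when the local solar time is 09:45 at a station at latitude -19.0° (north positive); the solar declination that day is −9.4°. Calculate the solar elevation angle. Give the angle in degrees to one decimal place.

Hour angle H = 15° × (9.75 − 12) = -33.75°.
cos θ_z = sin(-19.0°) sin(-9.4°) + cos(-19.0°) cos(-9.4°) cos(-33.75°) = 0.0532 + 0.7756 = 0.8288.
θ_z = arccos(0.8288) = 34.02°, so the elevation is 90° − 34.02° = 55.98°.

56.0°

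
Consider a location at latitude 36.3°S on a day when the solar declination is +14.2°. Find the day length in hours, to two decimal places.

−tan φ tan δ = −(-0.7346)(0.2530) = 0.1859; H_s = arccos(0.1859) = 79.29°.
Day length = 2 H_s / 15° h⁻¹ = 158.58° / 15 = 10.572 h.

10.57 hours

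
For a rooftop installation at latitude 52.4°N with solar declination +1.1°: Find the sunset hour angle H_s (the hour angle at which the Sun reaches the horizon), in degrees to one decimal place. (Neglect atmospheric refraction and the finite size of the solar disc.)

91.4°

The sunset hour angle satisfies cos H_s = −tan φ tan δ = -0.0249, giving H_s = 91.43°.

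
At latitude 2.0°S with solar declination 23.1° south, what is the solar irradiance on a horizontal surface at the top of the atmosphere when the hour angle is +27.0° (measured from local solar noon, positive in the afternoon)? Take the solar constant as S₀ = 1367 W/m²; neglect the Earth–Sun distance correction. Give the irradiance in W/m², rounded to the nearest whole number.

cos θ_z = sin φ sin δ + cos φ cos δ cos H = (-0.0349)(-0.3923) + (0.9994)(0.9198)(0.8910) = 0.8327.
Top-of-atmosphere irradiance = S₀ cos θ_z = 1367 × 0.8327 = 1138.30 W/m².

1138 W/m²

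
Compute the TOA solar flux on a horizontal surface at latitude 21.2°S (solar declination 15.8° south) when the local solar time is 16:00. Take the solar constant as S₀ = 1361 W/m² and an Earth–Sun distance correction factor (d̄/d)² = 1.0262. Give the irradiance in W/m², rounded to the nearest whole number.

Hour angle H = 15° × (16 − 12) = 60.00°.
With φ = -21.2°, δ = -15.8°, H = 60.00°: sin φ sin δ = 0.0985, cos φ cos δ cos H = 0.4485, so cos θ_z = 0.5470.
Top-of-atmosphere irradiance = S₀ (d̄/d)² cos θ_z = 1361 × 1.0262 × 0.5470 = 763.97 W/m².

764 W/m²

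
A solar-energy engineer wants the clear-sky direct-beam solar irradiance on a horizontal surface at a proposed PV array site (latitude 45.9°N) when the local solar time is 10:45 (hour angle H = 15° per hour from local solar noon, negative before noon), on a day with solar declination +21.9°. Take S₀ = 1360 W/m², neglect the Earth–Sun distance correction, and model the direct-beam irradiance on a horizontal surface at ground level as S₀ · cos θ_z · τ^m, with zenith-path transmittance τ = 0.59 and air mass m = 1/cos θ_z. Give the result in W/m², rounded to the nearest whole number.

Hour angle H = 15° × (10.75 − 12) = -18.75°.
With φ = 45.9°, δ = 21.9°, H = -18.75°: sin φ sin δ = 0.2679, cos φ cos δ cos H = 0.6114, so cos θ_z = 0.8793.
Air mass m = 1/cos θ_z = 1/0.8793 = 1.137; τ^m = 0.59^1.137 = 0.5489.
Surface direct beam = 1360 × 0.8793 × 0.5489 = 656.40 W/m².

656 W/m²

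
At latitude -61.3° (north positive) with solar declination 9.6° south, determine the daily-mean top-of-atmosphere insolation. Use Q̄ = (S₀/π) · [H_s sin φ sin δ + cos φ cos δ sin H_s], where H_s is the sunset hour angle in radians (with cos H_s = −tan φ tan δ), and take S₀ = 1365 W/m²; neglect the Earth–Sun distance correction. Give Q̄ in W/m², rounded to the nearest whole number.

315 W/m²

The sunset hour angle satisfies cos H_s = −tan φ tan δ = -0.3089, giving H_s = 107.99°. In radians, H_s = 1.8848.
H_s sin φ sin δ = 1.8848 × -0.8771 × -0.1668 = 0.2757.
cos φ cos δ sin H_s = 0.4802 × 0.9860 × 0.9511 = 0.4503.
Q̄ = (1365/π) × (0.2757 + 0.4503) = 434.49 × 0.7260 = 315.44 W/m².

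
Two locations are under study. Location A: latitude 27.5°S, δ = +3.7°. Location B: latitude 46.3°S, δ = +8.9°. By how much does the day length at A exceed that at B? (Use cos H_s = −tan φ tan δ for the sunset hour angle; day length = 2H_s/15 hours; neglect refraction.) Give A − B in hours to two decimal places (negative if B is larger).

A: H_s = arccos(−tan -27.5° · tan 3.7°) = 88.07°, so 2H_s/15 = 11.7427 h.
B: H_s = arccos(−tan -46.3° · tan 8.9°) = 80.57°, so 2H_s/15 = 10.7427 h.
A − B = 11.7427 − 10.7427 = 1.0000 h.

+1.00 h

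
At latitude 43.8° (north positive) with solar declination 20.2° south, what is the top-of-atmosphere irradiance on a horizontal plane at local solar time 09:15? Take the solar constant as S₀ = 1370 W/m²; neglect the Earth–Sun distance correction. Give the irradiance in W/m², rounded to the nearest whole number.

370 W/m²

Hour angle H = 15° × (9.25 − 12) = -41.25°.
cos θ_z = sin φ sin δ + cos φ cos δ cos H = (0.6921)(-0.3453) + (0.7218)(0.9385)(0.7518) = 0.2703.
Top-of-atmosphere irradiance = S₀ cos θ_z = 1370 × 0.2703 = 370.31 W/m².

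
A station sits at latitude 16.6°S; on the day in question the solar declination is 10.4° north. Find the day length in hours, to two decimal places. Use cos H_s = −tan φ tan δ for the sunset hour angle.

The sunset hour angle satisfies cos H_s = −tan φ tan δ = 0.0547, giving H_s = 86.86°.
Day length = 2 H_s / 15° h⁻¹ = 173.72° / 15 = 11.581 h.

11.58 hours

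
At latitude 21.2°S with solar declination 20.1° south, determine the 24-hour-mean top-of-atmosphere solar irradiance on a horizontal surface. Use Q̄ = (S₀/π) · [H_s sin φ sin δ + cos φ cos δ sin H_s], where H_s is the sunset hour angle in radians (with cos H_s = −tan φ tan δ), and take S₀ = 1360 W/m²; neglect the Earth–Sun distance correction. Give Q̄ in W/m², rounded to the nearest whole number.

cos H_s = −tan(-21.2°) · tan(-20.1°) = -0.1419, so H_s = arccos(-0.1419) = 98.16°. In radians, H_s = 1.7132.
H_s sin φ sin δ = 1.7132 × -0.3616 × -0.3437 = 0.2129.
cos φ cos δ sin H_s = 0.9323 × 0.9391 × 0.9899 = 0.8667.
Q̄ = (1360/π) × (0.2129 + 0.8667) = 432.90 × 1.0796 = 467.36 W/m².

467 W/m²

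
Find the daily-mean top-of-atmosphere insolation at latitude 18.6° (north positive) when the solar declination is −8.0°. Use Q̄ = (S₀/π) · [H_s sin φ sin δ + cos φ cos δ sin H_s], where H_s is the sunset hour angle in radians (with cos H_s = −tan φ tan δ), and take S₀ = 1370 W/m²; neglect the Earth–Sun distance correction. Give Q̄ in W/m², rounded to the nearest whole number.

379 W/m²

The sunset hour angle satisfies cos H_s = −tan φ tan δ = 0.0473, giving H_s = 87.29°. In radians, H_s = 1.5235.
H_s sin φ sin δ = 1.5235 × 0.3190 × -0.1392 = -0.0677.
cos φ cos δ sin H_s = 0.9478 × 0.9903 × 0.9989 = 0.9376.
Q̄ = (1370/π) × (-0.0677 + 0.9376) = 436.08 × 0.8699 = 379.35 W/m².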